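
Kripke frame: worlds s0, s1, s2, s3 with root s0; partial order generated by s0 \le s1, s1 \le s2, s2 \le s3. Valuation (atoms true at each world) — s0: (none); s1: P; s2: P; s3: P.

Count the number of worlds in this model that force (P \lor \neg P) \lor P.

s0: does not force it — s0 \nVdash (P \lor \neg P) \lor P: neither disjunct is forced at s0.
s1: forces it.
s2: forces it.
s3: forces it.
Worlds forcing the formula: {s1, s2, s3}.

3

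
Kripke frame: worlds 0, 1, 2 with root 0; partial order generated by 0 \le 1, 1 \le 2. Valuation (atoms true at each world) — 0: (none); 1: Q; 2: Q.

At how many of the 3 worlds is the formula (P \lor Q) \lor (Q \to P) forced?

2

0: does not force it — 0 \nVdash (P \lor Q) \lor (Q \to P): neither disjunct is forced at 0.
1: forces it.
2: forces it.
Worlds forcing the formula: {1, 2}.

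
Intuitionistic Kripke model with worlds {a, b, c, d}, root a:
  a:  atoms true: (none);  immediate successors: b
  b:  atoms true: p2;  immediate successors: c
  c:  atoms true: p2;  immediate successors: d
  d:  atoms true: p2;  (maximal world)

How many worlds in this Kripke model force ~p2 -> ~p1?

a: forces it.
b: forces it.
c: forces it.
d: forces it.
Worlds forcing the formula: {a, b, c, d}.

4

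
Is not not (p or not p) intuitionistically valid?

This is the double negation of excluded middle, which is intuitionistically derivable.
Assuming not (p or not p): from p we'd get p or not p, so not p; but then p or not p again — contradiction. Hence not not (p or not p).

Yes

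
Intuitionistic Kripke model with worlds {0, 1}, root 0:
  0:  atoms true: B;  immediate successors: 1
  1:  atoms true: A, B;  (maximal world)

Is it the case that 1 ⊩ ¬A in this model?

No

1 ⊮ ¬A since 1 is accessible from 1 and 1 ⊩ A.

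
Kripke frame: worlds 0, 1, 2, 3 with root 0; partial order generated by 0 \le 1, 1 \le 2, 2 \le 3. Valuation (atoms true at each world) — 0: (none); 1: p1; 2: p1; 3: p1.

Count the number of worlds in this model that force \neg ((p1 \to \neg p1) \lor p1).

0

0: does not force it — 0 \nVdash \neg ((p1 \to \neg p1) \lor p1) since 1 is accessible from 0 and 1 \Vdash (p1 \to \neg p1) \lor p1.
1: does not force it — 1 \nVdash \neg ((p1 \to \neg p1) \lor p1) since 1 is accessible from 1 and 1 \Vdash (p1 \to \neg p1) \lor p1.
2: does not force it — 2 \nVdash \neg ((p1 \to \neg p1) \lor p1) since 2 is accessible from 2 and 2 \Vdash (p1 \to \neg p1) \lor p1.
3: does not force it.
Worlds forcing the formula: { }.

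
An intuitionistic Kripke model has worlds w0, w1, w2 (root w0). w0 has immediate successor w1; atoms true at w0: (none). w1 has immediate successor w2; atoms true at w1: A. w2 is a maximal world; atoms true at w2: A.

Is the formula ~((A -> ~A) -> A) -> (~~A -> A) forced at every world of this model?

Yes

w0 ||- ~((A -> ~A) -> A) -> (~~A -> A) vacuously: no world accessible from w0 forces the antecedent ~((A -> ~A) -> A).
Since the root w0 forces ~((A -> ~A) -> A) -> (~~A -> A) and forcing is persistent (monotone upward), every world forces it.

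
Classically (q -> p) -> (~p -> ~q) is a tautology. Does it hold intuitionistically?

This is the forward direction of contraposition, which is intuitionistically derivable.
Assume q -> p and ~p. If q held then p would follow, contradicting ~p; so ~q.

Yes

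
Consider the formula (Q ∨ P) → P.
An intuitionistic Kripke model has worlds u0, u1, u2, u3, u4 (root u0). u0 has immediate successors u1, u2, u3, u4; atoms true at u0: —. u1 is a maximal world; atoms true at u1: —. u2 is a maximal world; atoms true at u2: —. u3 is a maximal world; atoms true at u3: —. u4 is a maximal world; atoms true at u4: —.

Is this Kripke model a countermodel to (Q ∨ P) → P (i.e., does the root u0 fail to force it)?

u0 ⊩ (Q ∨ P) → P vacuously: no world accessible from u0 forces the antecedent Q ∨ P.
So the root u0 forces (Q ∨ P) → P; the model is not a countermodel.

No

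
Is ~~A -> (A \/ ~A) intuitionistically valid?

This is a variant of double-negation elimination (deriving excluded middle from double negation), which is not intuitionistically valid.
A Kripke countermodel: worlds w0, w1; order generated by w0 <= w1; atoms true at each world — w0:{}; w1:{A}.
w0 ||-/- ~~A -> (A \/ ~A): already at w0 itself, w0 ||- ~~A but w0 ||-/- A \/ ~A.
w0 ||-/- A \/ ~A: neither disjunct is forced at w0.
w0 lacks atom A, so w0 ||-/- A.
So the root w0 does not force the formula.

No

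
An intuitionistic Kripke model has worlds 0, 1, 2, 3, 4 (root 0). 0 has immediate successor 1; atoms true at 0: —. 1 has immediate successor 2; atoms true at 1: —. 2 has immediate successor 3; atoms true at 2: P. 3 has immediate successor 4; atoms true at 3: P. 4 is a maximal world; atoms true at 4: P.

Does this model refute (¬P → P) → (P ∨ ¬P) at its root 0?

Yes

0 ⊮ (¬P → P) → (P ∨ ¬P): already at 0 itself, 0 ⊩ ¬P → P but 0 ⊮ P ∨ ¬P.
0 ⊮ P ∨ ¬P: neither disjunct is forced at 0.
0 lacks atom P, so 0 ⊮ P.
So the root 0 does not force (¬P → P) → (P ∨ ¬P); the model is a countermodel.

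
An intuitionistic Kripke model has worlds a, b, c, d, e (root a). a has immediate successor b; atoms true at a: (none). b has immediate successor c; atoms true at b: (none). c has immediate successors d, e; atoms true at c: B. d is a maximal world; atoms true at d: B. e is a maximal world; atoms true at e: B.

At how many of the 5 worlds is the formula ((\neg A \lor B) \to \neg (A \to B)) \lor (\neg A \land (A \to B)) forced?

5

a: forces it.
b: forces it.
c: forces it.
d: forces it.
e: forces it.
Worlds forcing the formula: {a, b, c, d, e}.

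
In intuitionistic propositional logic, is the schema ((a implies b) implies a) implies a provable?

This is Peirce's law, which is not intuitionistically valid.
A Kripke countermodel: worlds 0, 1; order generated by 0 <= 1; atoms true at each world — 0:{}; 1:{a}.
0 does not force ((a implies b) implies a) implies a: already at 0 itself, 0 forces (a implies b) implies a but 0 does not force a.
0 lacks atom a, so 0 does not force a.
So the root 0 does not force the formula.

No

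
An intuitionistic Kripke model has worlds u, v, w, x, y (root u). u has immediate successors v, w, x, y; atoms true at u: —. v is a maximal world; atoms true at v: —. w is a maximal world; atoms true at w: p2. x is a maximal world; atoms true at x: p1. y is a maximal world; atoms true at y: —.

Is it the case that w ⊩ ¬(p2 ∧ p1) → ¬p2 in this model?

w ⊮ ¬(p2 ∧ p1) → ¬p2: already at w itself, w ⊩ ¬(p2 ∧ p1) but w ⊮ ¬p2.
w ⊮ ¬p2 since w is accessible from w and w ⊩ p2.

No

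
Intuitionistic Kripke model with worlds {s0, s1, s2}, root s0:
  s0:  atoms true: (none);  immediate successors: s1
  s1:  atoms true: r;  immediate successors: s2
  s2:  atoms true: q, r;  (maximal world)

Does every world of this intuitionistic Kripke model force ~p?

Yes

s0 ||- ~p: no world accessible from s0 forces p.
Since the root s0 forces ~p and forcing is persistent (monotone upward), every world forces it.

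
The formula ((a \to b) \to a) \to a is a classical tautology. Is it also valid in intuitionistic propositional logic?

No

This is Peirce's law, which is not intuitionistically valid.
A Kripke countermodel: worlds w0, w1; order generated by w0 \le w1; atoms true at each world — w0:{}; w1:{a}.
w0 \nVdash ((a \to b) \to a) \to a: already at w0 itself, w0 \Vdash (a \to b) \to a but w0 \nVdash a.
w0 lacks atom a, so w0 \nVdash a.
So the root w0 does not force the formula.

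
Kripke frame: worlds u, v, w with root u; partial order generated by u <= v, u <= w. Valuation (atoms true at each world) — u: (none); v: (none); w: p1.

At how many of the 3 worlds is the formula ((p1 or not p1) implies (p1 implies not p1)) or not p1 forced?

u: does not force it — u does not force ((p1 or not p1) implies (p1 implies not p1)) or not p1: neither disjunct is forced at u.
v: forces it.
w: does not force it — w does not force ((p1 or not p1) implies (p1 implies not p1)) or not p1: neither disjunct is forced at w.
Worlds forcing the formula: {v}.

1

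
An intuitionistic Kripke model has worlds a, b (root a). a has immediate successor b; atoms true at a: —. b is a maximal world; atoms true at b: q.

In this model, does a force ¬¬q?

Yes

a ⊩ ¬¬q: no world accessible from a forces ¬q.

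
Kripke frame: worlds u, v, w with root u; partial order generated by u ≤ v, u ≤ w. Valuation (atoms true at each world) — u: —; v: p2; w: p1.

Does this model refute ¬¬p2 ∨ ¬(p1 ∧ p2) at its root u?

No

u ⊩ ¬¬p2 ∨ ¬(p1 ∧ p2) via the disjunct ¬(p1 ∧ p2).
So the root u forces ¬¬p2 ∨ ¬(p1 ∧ p2); the model is not a countermodel.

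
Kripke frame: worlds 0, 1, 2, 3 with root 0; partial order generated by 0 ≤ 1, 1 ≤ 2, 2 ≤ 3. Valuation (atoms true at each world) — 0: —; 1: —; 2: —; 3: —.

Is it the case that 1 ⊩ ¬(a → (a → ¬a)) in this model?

1 ⊮ ¬(a → (a → ¬a)) since 1 is accessible from 1 and 1 ⊩ a → (a → ¬a).
1 ⊩ a → (a → ¬a) vacuously: no world accessible from 1 forces the antecedent a.

No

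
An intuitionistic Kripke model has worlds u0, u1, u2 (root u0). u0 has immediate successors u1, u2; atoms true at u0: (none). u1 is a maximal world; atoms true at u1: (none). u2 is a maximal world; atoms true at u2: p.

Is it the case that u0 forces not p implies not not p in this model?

u0 does not force not p implies not not p: at the accessible world u1, u1 forces not p but u1 does not force not not p.
u1 does not force not not p since u1 is accessible from u1 and u1 forces not p.
u1 forces not p: no world accessible from u1 forces p.

No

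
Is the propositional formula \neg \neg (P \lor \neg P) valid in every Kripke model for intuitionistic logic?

This is the double negation of excluded middle, which is intuitionistically derivable.
Assuming \neg (P \lor \neg P): from P we'd get P \lor \neg P, so \neg P; but then P \lor \neg P again — contradiction. Hence \neg \neg (P \lor \neg P).

Yes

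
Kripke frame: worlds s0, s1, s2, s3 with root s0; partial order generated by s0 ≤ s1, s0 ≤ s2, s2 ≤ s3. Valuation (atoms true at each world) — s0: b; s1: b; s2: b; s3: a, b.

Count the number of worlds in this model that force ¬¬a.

2

s0: does not force it — s0 ⊮ ¬¬a since s1 is accessible from s0 and s1 ⊩ ¬a.
s1: does not force it — s1 ⊮ ¬¬a since s1 is accessible from s1 and s1 ⊩ ¬a.
s2: forces it.
s3: forces it.
Worlds forcing the formula: {s2, s3}.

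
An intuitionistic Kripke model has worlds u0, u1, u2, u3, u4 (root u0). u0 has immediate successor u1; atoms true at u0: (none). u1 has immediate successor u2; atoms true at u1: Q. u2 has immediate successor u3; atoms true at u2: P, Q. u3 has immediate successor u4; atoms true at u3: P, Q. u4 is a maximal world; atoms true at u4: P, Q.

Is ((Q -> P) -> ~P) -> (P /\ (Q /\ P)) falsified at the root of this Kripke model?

u0 ||- ((Q -> P) -> ~P) -> (P /\ (Q /\ P)) vacuously: no world accessible from u0 forces the antecedent (Q -> P) -> ~P.
So the root u0 forces ((Q -> P) -> ~P) -> (P /\ (Q /\ P)); the model is not a countermodel.

No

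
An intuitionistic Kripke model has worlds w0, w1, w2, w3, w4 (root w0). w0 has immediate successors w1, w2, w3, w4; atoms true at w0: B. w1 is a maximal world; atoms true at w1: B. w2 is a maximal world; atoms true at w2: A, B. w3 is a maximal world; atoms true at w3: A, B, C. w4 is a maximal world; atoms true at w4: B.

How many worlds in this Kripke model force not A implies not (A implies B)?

2

w0: does not force it — w0 does not force not A implies not (A implies B): at the accessible world w1, w1 forces not A but w1 does not force not (A implies B).
w1: does not force it — w1 does not force not A implies not (A implies B): already at w1 itself, w1 forces not A but w1 does not force not (A implies B).
w2: forces it.
w3: forces it.
w4: does not force it — w4 does not force not A implies not (A implies B): already at w4 itself, w4 forces not A but w4 does not force not (A implies B).
Worlds forcing the formula: {w2, w3}.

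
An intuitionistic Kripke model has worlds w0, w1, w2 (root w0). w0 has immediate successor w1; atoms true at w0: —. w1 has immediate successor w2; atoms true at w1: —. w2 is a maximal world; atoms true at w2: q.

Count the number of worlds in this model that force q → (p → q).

3

w0: forces it.
w1: forces it.
w2: forces it.
Worlds forcing the formula: {w0, w1, w2}.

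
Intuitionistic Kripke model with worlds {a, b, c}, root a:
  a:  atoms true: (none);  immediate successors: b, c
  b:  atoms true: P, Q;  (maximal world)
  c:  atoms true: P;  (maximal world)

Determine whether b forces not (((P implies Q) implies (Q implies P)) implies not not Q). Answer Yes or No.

No

b does not force not (((P implies Q) implies (Q implies P)) implies not not Q) since b is accessible from b and b forces ((P implies Q) implies (Q implies P)) implies not not Q.
b forces ((P implies Q) implies (Q implies P)) implies not not Q: every world accessible from b that forces (P implies Q) implies (Q implies P) (namely b) also forces not not Q.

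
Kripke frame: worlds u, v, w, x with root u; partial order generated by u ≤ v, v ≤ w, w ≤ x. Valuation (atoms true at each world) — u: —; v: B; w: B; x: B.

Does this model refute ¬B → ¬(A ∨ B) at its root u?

No

u ⊩ ¬B → ¬(A ∨ B) vacuously: no world accessible from u forces the antecedent ¬B.
So the root u forces ¬B → ¬(A ∨ B); the model is not a countermodel.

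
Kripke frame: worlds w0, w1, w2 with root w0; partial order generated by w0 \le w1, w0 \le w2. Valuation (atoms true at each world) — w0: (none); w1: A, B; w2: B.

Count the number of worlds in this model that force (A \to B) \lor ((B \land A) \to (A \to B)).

w0: forces it.
w1: forces it.
w2: forces it.
Worlds forcing the formula: {w0, w1, w2}.

3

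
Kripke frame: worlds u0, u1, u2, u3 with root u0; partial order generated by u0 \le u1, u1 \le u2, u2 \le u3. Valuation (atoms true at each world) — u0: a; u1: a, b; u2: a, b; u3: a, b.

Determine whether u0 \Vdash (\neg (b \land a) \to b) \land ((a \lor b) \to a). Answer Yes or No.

Yes

u0 \Vdash (\neg (b \land a) \to b) \land ((a \lor b) \to a) since u0 forces both conjuncts.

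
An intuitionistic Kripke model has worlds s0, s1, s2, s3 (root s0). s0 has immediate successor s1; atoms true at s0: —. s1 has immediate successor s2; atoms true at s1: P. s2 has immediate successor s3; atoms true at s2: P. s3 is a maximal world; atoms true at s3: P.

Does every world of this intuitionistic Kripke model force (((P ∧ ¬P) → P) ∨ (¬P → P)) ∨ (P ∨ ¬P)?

Yes

s0 ⊩ (((P ∧ ¬P) → P) ∨ (¬P → P)) ∨ (P ∨ ¬P) via the disjunct ((P ∧ ¬P) → P) ∨ (¬P → P).
Since the root s0 forces (((P ∧ ¬P) → P) ∨ (¬P → P)) ∨ (P ∨ ¬P) and forcing is persistent (monotone upward), every world forces it.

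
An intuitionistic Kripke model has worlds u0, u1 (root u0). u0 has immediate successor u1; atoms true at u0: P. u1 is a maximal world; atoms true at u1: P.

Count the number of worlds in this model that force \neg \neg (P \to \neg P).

0

u0: does not force it — u0 \nVdash \neg \neg (P \to \neg P) since u0 is accessible from u0 and u0 \Vdash \neg (P \to \neg P).
u1: does not force it — u1 \nVdash \neg \neg (P \to \neg P) since u1 is accessible from u1 and u1 \Vdash \neg (P \to \neg P).
Worlds forcing the formula: { }.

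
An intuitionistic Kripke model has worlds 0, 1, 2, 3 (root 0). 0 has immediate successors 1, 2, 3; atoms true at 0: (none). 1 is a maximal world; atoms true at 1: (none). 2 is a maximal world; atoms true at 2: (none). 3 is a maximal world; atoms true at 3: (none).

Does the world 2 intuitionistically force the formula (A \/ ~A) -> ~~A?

No

2 ||-/- (A \/ ~A) -> ~~A: already at 2 itself, 2 ||- A \/ ~A but 2 ||-/- ~~A.
2 ||-/- ~~A since 2 is accessible from 2 and 2 ||- ~A.
2 ||- ~A: no world accessible from 2 forces A.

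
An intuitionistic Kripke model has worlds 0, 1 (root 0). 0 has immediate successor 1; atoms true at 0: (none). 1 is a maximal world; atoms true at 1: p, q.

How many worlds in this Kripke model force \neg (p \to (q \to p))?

0: does not force it — 0 \nVdash \neg (p \to (q \to p)) since 0 is accessible from 0 and 0 \Vdash p \to (q \to p).
1: does not force it.
Worlds forcing the formula: { }.

0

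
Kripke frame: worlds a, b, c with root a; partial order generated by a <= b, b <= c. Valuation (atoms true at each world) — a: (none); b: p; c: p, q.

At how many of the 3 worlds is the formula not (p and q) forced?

a: does not force it — a does not force not (p and q) since c is accessible from a and c forces p and q.
b: does not force it.
c: does not force it.
Worlds forcing the formula: { }.

0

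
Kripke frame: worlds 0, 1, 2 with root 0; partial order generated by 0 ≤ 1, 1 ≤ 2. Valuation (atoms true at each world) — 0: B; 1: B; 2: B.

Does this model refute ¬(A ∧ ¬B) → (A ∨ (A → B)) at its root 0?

0 ⊩ ¬(A ∧ ¬B) → (A ∨ (A → B)): every world accessible from 0 that forces ¬(A ∧ ¬B) (namely 0, 1, 2) also forces A ∨ (A → B).
So the root 0 forces ¬(A ∧ ¬B) → (A ∨ (A → B)); the model is not a countermodel.

No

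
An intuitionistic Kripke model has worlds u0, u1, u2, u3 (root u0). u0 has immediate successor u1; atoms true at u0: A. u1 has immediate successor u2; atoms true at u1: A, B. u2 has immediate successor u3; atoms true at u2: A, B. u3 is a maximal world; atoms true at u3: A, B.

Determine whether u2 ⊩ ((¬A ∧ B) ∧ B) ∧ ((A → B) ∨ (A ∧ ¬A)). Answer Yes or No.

No

u2 ⊮ ((¬A ∧ B) ∧ B) ∧ ((A → B) ∨ (A ∧ ¬A)) since u2 fails (¬A ∧ B) ∧ B.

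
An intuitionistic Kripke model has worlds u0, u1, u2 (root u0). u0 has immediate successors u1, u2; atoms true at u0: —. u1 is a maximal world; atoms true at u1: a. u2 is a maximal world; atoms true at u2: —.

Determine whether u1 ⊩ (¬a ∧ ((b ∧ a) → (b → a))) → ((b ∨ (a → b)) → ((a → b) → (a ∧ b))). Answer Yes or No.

Yes

u1 ⊩ (¬a ∧ ((b ∧ a) → (b → a))) → ((b ∨ (a → b)) → ((a → b) → (a ∧ b))) vacuously: no world accessible from u1 forces the antecedent ¬a ∧ ((b ∧ a) → (b → a)).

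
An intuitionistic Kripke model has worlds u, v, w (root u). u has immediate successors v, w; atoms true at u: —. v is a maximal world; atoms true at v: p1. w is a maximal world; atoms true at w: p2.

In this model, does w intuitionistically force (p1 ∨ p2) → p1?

No

w ⊮ (p1 ∨ p2) → p1: already at w itself, w ⊩ p1 ∨ p2 but w ⊮ p1.
w lacks atom p1, so w ⊮ p1.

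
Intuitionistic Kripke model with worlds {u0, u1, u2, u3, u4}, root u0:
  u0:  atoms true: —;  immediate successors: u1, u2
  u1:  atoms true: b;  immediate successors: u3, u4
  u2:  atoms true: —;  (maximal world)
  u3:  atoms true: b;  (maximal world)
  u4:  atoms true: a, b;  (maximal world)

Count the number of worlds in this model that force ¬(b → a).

1

u0: does not force it — u0 ⊮ ¬(b → a) since u2 is accessible from u0 and u2 ⊩ b → a.
u1: does not force it — u1 ⊮ ¬(b → a) since u4 is accessible from u1 and u4 ⊩ b → a.
u2: does not force it.
u3: forces it.
u4: does not force it.
Worlds forcing the formula: {u3}.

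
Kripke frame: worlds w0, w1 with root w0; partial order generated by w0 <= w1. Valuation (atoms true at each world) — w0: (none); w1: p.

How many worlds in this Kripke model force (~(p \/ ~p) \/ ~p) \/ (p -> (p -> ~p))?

w0: does not force it — w0 ||-/- (~(p \/ ~p) \/ ~p) \/ (p -> (p -> ~p)): neither disjunct is forced at w0.
w1: does not force it.
Worlds forcing the formula: { }.

0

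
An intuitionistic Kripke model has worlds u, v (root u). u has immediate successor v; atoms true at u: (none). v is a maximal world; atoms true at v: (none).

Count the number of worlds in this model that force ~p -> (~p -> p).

0

u: does not force it — u ||-/- ~p -> (~p -> p): already at u itself, u ||- ~p but u ||-/- ~p -> p.
v: does not force it — v ||-/- ~p -> (~p -> p): already at v itself, v ||- ~p but v ||-/- ~p -> p.
Worlds forcing the formula: { }.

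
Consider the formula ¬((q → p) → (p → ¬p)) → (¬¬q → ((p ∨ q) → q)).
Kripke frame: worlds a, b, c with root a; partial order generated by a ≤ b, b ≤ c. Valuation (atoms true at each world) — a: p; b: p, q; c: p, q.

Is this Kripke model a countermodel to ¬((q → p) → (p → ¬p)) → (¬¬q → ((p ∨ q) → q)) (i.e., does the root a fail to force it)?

a ⊮ ¬((q → p) → (p → ¬p)) → (¬¬q → ((p ∨ q) → q)): already at a itself, a ⊩ ¬((q → p) → (p → ¬p)) but a ⊮ ¬¬q → ((p ∨ q) → q).
a ⊮ ¬¬q → ((p ∨ q) → q): already at a itself, a ⊩ ¬¬q but a ⊮ (p ∨ q) → q.
a ⊮ (p ∨ q) → q: already at a itself, a ⊩ p ∨ q but a ⊮ q.
a lacks atom q, so a ⊮ q.
So the root a does not force ¬((q → p) → (p → ¬p)) → (¬¬q → ((p ∨ q) → q)); the model is a countermodel.

Yes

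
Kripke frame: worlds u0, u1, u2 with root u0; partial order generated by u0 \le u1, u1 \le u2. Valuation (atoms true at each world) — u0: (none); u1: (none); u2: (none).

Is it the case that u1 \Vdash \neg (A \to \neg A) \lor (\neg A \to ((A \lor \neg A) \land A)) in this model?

No

u1 \nVdash \neg (A \to \neg A) \lor (\neg A \to ((A \lor \neg A) \land A)): neither disjunct is forced at u1.
u1 \nVdash \neg (A \to \neg A) since u1 is accessible from u1 and u1 \Vdash A \to \neg A.
u1 \Vdash A \to \neg A vacuously: no world accessible from u1 forces the antecedent A.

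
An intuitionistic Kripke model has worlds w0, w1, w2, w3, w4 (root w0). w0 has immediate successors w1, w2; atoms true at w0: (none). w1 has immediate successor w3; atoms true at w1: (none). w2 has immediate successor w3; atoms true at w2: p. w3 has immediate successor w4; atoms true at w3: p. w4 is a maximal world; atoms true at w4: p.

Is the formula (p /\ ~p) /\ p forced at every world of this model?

No

Not every world: w0 ||-/- (p /\ ~p) /\ p.
w0 ||-/- (p /\ ~p) /\ p since w0 fails p /\ ~p.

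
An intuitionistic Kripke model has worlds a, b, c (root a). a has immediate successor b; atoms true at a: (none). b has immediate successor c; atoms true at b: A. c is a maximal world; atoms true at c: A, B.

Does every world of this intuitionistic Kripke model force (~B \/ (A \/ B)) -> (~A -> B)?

a ||- (~B \/ (A \/ B)) -> (~A -> B): every world accessible from a that forces ~B \/ (A \/ B) (namely b, c) also forces ~A -> B.
Since the root a forces (~B \/ (A \/ B)) -> (~A -> B) and forcing is persistent (monotone upward), every world forces it.

Yes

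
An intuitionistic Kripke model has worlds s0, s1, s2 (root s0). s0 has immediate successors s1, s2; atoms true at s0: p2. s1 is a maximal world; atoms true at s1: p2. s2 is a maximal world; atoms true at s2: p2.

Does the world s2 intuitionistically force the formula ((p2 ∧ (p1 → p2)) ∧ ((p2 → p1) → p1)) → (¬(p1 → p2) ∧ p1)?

No

s2 ⊮ ((p2 ∧ (p1 → p2)) ∧ ((p2 → p1) → p1)) → (¬(p1 → p2) ∧ p1): already at s2 itself, s2 ⊩ (p2 ∧ (p1 → p2)) ∧ ((p2 → p1) → p1) but s2 ⊮ ¬(p1 → p2) ∧ p1.
s2 ⊮ ¬(p1 → p2) ∧ p1 since s2 fails ¬(p1 → p2).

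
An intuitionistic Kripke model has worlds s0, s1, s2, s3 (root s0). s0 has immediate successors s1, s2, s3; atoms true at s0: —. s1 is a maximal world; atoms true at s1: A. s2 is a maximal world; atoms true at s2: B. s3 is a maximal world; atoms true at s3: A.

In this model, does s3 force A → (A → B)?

s3 ⊮ A → (A → B): already at s3 itself, s3 ⊩ A but s3 ⊮ A → B.
s3 ⊮ A → B: already at s3 itself, s3 ⊩ A but s3 ⊮ B.
s3 lacks atom B, so s3 ⊮ B.

No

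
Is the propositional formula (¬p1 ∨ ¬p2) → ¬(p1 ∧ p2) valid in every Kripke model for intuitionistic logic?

This is a constructively valid De Morgan direction (disjunction of negations to negated conjunction), which is intuitionistically derivable.
If ¬p1 holds at a world then no accessible world forces p1, hence none forces p1 ∧ p2; likewise for ¬p2.

Yes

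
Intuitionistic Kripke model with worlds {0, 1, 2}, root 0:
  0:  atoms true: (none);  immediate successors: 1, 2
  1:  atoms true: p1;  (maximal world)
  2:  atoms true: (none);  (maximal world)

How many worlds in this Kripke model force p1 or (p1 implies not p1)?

0: does not force it — 0 does not force p1 or (p1 implies not p1): neither disjunct is forced at 0.
1: forces it.
2: forces it.
Worlds forcing the formula: {1, 2}.

2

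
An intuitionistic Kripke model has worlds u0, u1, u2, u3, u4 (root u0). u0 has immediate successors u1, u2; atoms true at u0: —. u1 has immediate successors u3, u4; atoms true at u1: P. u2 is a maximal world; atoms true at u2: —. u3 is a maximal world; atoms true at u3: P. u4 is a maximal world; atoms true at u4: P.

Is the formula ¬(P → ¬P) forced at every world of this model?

Not every world: u0 ⊮ ¬(P → ¬P).
u0 ⊮ ¬(P → ¬P) since u2 is accessible from u0 and u2 ⊩ P → ¬P.
u2 ⊩ P → ¬P vacuously: no world accessible from u2 forces the antecedent P.

No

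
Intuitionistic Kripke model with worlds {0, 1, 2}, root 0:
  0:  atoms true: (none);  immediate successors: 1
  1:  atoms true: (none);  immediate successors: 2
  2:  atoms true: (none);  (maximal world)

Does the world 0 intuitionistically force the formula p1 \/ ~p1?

0 ||- p1 \/ ~p1 via the disjunct ~p1.

Yes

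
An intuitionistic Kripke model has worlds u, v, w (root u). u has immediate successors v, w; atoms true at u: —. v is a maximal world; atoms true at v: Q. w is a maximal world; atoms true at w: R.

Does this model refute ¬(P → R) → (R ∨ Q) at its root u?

u ⊩ ¬(P → R) → (R ∨ Q) vacuously: no world accessible from u forces the antecedent ¬(P → R).
So the root u forces ¬(P → R) → (R ∨ Q); the model is not a countermodel.

No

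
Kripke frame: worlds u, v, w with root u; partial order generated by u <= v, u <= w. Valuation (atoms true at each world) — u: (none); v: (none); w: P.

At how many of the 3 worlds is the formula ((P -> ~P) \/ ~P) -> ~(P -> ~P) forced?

u: does not force it — u ||-/- ((P -> ~P) \/ ~P) -> ~(P -> ~P): at the accessible world v, v ||- (P -> ~P) \/ ~P but v ||-/- ~(P -> ~P).
v: does not force it — v ||-/- ((P -> ~P) \/ ~P) -> ~(P -> ~P): already at v itself, v ||- (P -> ~P) \/ ~P but v ||-/- ~(P -> ~P).
w: forces it.
Worlds forcing the formula: {w}.

1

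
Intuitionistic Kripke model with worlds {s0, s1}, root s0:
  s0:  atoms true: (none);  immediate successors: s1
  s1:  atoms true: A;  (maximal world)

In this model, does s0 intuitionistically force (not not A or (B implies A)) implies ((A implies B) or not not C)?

s0 does not force (not not A or (B implies A)) implies ((A implies B) or not not C): already at s0 itself, s0 forces not not A or (B implies A) but s0 does not force (A implies B) or not not C.
s0 does not force (A implies B) or not not C: neither disjunct is forced at s0.
s0 does not force A implies B: at the accessible world s1, s1 forces A but s1 does not force B.

No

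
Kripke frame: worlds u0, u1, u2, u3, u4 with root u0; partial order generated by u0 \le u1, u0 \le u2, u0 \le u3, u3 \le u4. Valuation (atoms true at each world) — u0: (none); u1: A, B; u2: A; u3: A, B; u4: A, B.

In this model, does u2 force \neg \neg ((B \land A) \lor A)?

Yes

u2 \Vdash \neg \neg ((B \land A) \lor A): no world accessible from u2 forces \neg ((B \land A) \lor A).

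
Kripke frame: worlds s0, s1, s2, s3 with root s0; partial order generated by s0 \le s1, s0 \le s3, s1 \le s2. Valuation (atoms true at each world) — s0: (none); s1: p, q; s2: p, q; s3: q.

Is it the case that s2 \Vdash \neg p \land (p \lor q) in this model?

s2 \nVdash \neg p \land (p \lor q) since s2 fails \neg p.

No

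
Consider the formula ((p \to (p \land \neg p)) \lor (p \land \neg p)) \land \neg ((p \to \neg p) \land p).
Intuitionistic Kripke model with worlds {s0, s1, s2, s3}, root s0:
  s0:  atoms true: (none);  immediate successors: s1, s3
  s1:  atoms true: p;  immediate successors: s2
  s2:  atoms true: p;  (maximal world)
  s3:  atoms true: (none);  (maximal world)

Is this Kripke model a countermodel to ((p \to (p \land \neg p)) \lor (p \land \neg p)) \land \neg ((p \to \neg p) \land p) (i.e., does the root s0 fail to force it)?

s0 \nVdash ((p \to (p \land \neg p)) \lor (p \land \neg p)) \land \neg ((p \to \neg p) \land p) since s0 fails (p \to (p \land \neg p)) \lor (p \land \neg p).
So the root s0 does not force ((p \to (p \land \neg p)) \lor (p \land \neg p)) \land \neg ((p \to \neg p) \land p); the model is a countermodel.

Yes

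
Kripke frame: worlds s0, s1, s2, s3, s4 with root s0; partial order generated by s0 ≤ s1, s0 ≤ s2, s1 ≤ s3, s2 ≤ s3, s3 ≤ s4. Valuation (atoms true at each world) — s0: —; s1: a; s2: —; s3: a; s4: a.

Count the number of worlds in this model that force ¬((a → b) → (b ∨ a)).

0

s0: does not force it — s0 ⊮ ¬((a → b) → (b ∨ a)) since s0 is accessible from s0 and s0 ⊩ (a → b) → (b ∨ a).
s1: does not force it — s1 ⊮ ¬((a → b) → (b ∨ a)) since s1 is accessible from s1 and s1 ⊩ (a → b) → (b ∨ a).
s2: does not force it — s2 ⊮ ¬((a → b) → (b ∨ a)) since s2 is accessible from s2 and s2 ⊩ (a → b) → (b ∨ a).
s3: does not force it.
s4: does not force it.
Worlds forcing the formula: { }.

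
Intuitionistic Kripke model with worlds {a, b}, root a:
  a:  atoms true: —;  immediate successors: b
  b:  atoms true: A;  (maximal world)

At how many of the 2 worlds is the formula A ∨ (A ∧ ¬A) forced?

1

a: does not force it — a ⊮ A ∨ (A ∧ ¬A): neither disjunct is forced at a.
b: forces it.
Worlds forcing the formula: {b}.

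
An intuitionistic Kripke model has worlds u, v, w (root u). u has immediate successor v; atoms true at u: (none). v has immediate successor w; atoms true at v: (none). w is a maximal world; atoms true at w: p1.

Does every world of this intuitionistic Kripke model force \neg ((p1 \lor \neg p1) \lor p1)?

No

Not every world: u \nVdash \neg ((p1 \lor \neg p1) \lor p1).
u \nVdash \neg ((p1 \lor \neg p1) \lor p1) since w is accessible from u and w \Vdash (p1 \lor \neg p1) \lor p1.
w \Vdash (p1 \lor \neg p1) \lor p1 via the disjunct p1 \lor \neg p1.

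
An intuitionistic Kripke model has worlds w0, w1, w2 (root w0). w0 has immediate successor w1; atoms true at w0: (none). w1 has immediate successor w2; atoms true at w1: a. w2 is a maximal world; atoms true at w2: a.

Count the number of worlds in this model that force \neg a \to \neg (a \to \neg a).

w0: forces it.
w1: forces it.
w2: forces it.
Worlds forcing the formula: {w0, w1, w2}.

3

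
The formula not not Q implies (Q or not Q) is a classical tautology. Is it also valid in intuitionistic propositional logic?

This is a variant of double-negation elimination (deriving excluded middle from double negation), which is not intuitionistically valid.
A Kripke countermodel: worlds s0, s1; order generated by s0 <= s1; atoms true at each world — s0:{}; s1:{Q}.
s0 does not force not not Q implies (Q or not Q): already at s0 itself, s0 forces not not Q but s0 does not force Q or not Q.
s0 does not force Q or not Q: neither disjunct is forced at s0.
s0 lacks atom Q, so s0 does not force Q.
So the root s0 does not force the formula.

No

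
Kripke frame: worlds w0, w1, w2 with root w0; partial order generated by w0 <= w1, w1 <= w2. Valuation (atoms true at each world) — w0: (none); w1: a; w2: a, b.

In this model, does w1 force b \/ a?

w1 ||- b \/ a via the disjunct a.

Yes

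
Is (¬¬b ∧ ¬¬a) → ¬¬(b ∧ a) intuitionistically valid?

Yes

This is the distribution of double negation over conjunction, which is intuitionistically derivable.
Assume ¬¬b, ¬¬a, and ¬(b ∧ a). From b we'd get ¬a (since b ∧ a is refuted), contradicting ¬¬a; so ¬b, contradicting ¬¬b.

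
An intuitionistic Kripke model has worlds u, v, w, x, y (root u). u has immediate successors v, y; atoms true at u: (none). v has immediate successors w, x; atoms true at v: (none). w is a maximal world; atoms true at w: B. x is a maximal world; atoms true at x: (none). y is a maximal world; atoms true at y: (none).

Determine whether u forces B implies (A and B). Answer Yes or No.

u does not force B implies (A and B): at the accessible world w, w forces B but w does not force A and B.
w does not force A and B since w fails A.

No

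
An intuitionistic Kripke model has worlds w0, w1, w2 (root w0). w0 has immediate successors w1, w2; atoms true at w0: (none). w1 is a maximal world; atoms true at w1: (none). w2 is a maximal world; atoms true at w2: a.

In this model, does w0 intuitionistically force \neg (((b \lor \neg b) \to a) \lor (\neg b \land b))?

w0 \nVdash \neg (((b \lor \neg b) \to a) \lor (\neg b \land b)) since w2 is accessible from w0 and w2 \Vdash ((b \lor \neg b) \to a) \lor (\neg b \land b).
w2 \Vdash ((b \lor \neg b) \to a) \lor (\neg b \land b) via the disjunct (b \lor \neg b) \to a.

No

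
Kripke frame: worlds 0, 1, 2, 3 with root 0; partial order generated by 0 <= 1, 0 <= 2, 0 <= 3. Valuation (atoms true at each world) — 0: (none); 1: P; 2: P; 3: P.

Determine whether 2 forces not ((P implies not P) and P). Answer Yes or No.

Yes

2 forces not ((P implies not P) and P): no world accessible from 2 forces (P implies not P) and P.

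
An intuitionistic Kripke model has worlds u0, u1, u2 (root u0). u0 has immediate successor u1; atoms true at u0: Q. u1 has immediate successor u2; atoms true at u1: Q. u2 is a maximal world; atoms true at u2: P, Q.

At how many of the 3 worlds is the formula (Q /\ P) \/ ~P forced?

u0: does not force it — u0 ||-/- (Q /\ P) \/ ~P: neither disjunct is forced at u0.
u1: does not force it — u1 ||-/- (Q /\ P) \/ ~P: neither disjunct is forced at u1.
u2: forces it.
Worlds forcing the formula: {u2}.

1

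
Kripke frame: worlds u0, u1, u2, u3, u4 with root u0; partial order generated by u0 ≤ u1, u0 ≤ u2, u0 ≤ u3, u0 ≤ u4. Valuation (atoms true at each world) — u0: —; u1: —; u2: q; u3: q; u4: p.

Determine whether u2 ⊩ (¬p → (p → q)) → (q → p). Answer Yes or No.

u2 ⊮ (¬p → (p → q)) → (q → p): already at u2 itself, u2 ⊩ ¬p → (p → q) but u2 ⊮ q → p.
u2 ⊮ q → p: already at u2 itself, u2 ⊩ q but u2 ⊮ p.
u2 lacks atom p, so u2 ⊮ p.

No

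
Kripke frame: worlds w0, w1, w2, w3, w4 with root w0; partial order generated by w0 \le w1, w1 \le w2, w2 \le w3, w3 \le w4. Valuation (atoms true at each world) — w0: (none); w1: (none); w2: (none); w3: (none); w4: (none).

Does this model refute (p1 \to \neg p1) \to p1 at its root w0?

Yes

w0 \nVdash (p1 \to \neg p1) \to p1: already at w0 itself, w0 \Vdash p1 \to \neg p1 but w0 \nVdash p1.
w0 lacks atom p1, so w0 \nVdash p1.
So the root w0 does not force (p1 \to \neg p1) \to p1; the model is a countermodel.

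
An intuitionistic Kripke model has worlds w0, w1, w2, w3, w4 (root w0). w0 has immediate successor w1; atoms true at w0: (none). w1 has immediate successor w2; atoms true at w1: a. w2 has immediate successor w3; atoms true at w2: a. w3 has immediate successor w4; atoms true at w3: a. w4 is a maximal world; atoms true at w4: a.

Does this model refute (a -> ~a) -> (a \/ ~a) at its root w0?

w0 ||- (a -> ~a) -> (a \/ ~a) vacuously: no world accessible from w0 forces the antecedent a -> ~a.
So the root w0 forces (a -> ~a) -> (a \/ ~a); the model is not a countermodel.

No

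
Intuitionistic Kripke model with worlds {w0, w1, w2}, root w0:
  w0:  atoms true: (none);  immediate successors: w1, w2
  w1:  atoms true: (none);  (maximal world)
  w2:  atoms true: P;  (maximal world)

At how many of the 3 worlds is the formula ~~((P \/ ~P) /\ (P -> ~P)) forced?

w0: does not force it — w0 ||-/- ~~((P \/ ~P) /\ (P -> ~P)) since w2 is accessible from w0 and w2 ||- ~((P \/ ~P) /\ (P -> ~P)).
w1: forces it.
w2: does not force it.
Worlds forcing the formula: {w1}.

1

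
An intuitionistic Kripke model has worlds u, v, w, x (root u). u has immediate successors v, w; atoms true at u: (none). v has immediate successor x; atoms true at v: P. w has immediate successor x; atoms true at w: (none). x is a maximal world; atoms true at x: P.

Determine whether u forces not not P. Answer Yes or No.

Yes

u forces not not P: no world accessible from u forces not P.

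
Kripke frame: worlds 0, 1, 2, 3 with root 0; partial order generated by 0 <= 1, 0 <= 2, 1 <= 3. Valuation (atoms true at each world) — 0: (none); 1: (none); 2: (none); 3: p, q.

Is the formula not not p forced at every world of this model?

No

Not every world: 0 does not force not not p.
0 does not force not not p since 2 is accessible from 0 and 2 forces not p.
2 forces not p: no world accessible from 2 forces p.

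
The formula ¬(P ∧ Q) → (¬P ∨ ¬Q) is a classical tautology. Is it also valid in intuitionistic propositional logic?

No

This is the constructively invalid direction of De Morgan's law for conjunction, which is not intuitionistically valid.
A Kripke countermodel: worlds u0, u1, u2; order generated by u0 ≤ u1, u0 ≤ u2; atoms true at each world — u0:{}; u1:{P}; u2:{Q}.
u0 ⊮ ¬(P ∧ Q) → (¬P ∨ ¬Q): already at u0 itself, u0 ⊩ ¬(P ∧ Q) but u0 ⊮ ¬P ∨ ¬Q.
u0 ⊮ ¬P ∨ ¬Q: neither disjunct is forced at u0.
u0 ⊮ ¬P since u1 is accessible from u0 and u1 ⊩ P.
So the root u0 does not force the formula.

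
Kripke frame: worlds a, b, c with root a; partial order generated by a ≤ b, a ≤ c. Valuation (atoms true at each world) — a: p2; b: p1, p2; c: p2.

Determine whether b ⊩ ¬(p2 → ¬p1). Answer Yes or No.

b ⊩ ¬(p2 → ¬p1): no world accessible from b forces p2 → ¬p1.

Yes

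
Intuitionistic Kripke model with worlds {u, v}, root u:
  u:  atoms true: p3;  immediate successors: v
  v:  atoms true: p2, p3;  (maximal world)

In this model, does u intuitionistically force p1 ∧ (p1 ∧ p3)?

u ⊮ p1 ∧ (p1 ∧ p3) since u fails p1.

No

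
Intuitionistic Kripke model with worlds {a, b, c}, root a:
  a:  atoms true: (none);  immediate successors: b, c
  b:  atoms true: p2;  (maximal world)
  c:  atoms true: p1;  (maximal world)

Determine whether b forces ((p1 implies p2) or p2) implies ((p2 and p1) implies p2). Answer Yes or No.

b forces ((p1 implies p2) or p2) implies ((p2 and p1) implies p2): every world accessible from b that forces (p1 implies p2) or p2 (namely b) also forces (p2 and p1) implies p2.

Yes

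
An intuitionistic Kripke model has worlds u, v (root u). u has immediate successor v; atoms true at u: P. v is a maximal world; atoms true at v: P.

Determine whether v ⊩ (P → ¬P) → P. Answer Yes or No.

Yes

v ⊩ (P → ¬P) → P vacuously: no world accessible from v forces the antecedent P → ¬P.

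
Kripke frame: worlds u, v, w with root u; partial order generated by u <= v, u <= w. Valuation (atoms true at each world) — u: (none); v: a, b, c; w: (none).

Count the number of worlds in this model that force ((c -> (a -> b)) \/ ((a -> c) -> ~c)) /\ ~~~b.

u: does not force it — u ||-/- ((c -> (a -> b)) \/ ((a -> c) -> ~c)) /\ ~~~b since u fails ~~~b.
v: does not force it — v ||-/- ((c -> (a -> b)) \/ ((a -> c) -> ~c)) /\ ~~~b since v fails ~~~b.
w: forces it.
Worlds forcing the formula: {w}.

1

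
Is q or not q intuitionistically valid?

No

This is the law of excluded middle, which is not intuitionistically valid.
A Kripke countermodel: worlds u0, u1; order generated by u0 <= u1; atoms true at each world — u0:{}; u1:{q}.
u0 does not force q or not q: neither disjunct is forced at u0.
u0 lacks atom q, so u0 does not force q.
So the root u0 does not force the formula.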